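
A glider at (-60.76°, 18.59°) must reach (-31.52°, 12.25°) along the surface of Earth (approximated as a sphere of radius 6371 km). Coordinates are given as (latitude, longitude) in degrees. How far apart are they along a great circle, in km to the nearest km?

3284 km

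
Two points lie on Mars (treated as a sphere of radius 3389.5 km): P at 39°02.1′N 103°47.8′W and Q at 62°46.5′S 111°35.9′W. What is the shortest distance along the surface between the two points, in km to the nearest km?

In radians: φ₁ = 0.6813, φ₂ = -1.0956, Δλ = -7.802° = -0.1362 rad.
cos c = sin φ₁ sin φ₂ + cos φ₁ cos φ₂ cos Δλ = (0.6298)(-0.8892) + (0.7768)(0.4575)(0.9907) = -0.20796,
so c = arccos(-0.20796) = 1.78028 rad.
Distance = R·c = 3389.5 × 1.7803 ≈ 6034 km.

6034 km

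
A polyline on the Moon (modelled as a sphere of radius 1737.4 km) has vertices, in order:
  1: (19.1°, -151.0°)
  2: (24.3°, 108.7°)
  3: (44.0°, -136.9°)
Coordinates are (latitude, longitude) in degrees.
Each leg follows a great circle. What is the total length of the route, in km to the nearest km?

Leg 1→2: central angle 1.5901 rad, distance 2762.7 km.
Leg 2→3: central angle 1.5558 rad, distance 2703.0 km.
Total: 2762.7 + 2703.0 ≈ 5466 km.

5466 km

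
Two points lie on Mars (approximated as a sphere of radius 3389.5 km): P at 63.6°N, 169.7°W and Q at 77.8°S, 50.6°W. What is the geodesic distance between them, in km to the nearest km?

9294 km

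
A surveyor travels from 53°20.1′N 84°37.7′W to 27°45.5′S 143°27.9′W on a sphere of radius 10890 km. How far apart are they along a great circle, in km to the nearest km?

18198 km

With latitudes φ₁ = 53.335°, φ₂ = -27.758° and longitude difference Δλ = -58.837°:
cos c = sin φ₁ sin φ₂ + cos φ₁ cos φ₂ cos Δλ = (0.8021)(-0.4657) + (0.5971)(0.8849)(0.5175) = -0.10015,
so c = arccos(-0.10015) = 1.67111 rad.
Distance = R·c = 10890 × 1.6711 ≈ 18198 km.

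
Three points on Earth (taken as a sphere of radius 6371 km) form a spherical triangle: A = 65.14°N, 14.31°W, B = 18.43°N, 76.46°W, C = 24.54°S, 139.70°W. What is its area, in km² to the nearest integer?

Side lengths (central angles): a = 1.3106, b = 2.2122, c = 1.0779 rad; semiperimeter s = 2.3004.
By l'Huilier's theorem, tan(E/4) = √[tan(s/2) tan((s−a)/2) tan((s−b)/2) tan((s−c)/2)], giving spherical excess E = 0.7630 rad.
Area = E·R² = 0.7630 × (6371)² ≈ 30969961 km².

30969961 km²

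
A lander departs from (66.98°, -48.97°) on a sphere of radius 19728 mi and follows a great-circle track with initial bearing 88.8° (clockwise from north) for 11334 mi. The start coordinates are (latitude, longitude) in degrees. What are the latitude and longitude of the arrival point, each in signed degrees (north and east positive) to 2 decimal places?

50.99°, 10.71°

Angular distance δ = d/R = 11334/19728 = 0.57451 rad; initial bearing θ = 1.5499 rad.
sin φ₂ = sin φ₁ cos δ + cos φ₁ sin δ cos θ = (0.9204)(0.8395) + (0.3911)(0.5434)(0.0209) = 0.7771, so φ₂ = 50.99°.
Δλ = atan2(sin θ sin δ cos φ₁, cos δ − sin φ₁ sin φ₂) = atan2(0.2125, 0.1243) = 59.675°.
λ₂ = -48.970° + 59.675° = 10.71°.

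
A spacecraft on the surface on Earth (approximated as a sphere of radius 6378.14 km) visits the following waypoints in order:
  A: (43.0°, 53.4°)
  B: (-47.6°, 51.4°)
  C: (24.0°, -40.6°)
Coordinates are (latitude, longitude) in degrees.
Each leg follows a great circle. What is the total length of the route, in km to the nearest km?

Leg A→B: central angle 1.5816 rad, distance 10087.5 km.
Leg B→C: central angle 1.8985 rad, distance 12108.8 km.
Total: 10087.5 + 12108.8 ≈ 22196 km.

22196 km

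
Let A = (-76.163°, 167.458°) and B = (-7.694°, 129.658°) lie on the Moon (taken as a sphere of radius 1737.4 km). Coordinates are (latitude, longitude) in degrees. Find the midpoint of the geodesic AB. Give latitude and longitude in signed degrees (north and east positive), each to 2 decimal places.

Central angle δ = 1.2479 rad. Interpolating on the sphere with fraction f = 0.5:
P = [sin((1−f)δ)·A + sin(fδ)·B] / sin δ = 0.6161·A + 0.6161·B in Cartesian coordinates,
giving P = (-0.5335, 0.5020, -0.6807), i.e. latitude -42.90°, longitude 136.74°.

-42.90°, 136.74°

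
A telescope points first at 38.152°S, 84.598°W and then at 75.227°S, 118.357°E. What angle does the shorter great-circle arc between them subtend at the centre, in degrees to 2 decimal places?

With latitudes φ₁ = -38.152°, φ₂ = -75.227° and longitude difference Δλ = -157.045°:
cos c = sin φ₁ sin φ₂ + cos φ₁ cos φ₂ cos Δλ = (-0.6177)(-0.9669) + (0.7864)(0.2550)(-0.9208) = 0.41269,
so c = arccos(0.41269) = 1.14539 rad.
So the angular separation is 65.63°.

65.63°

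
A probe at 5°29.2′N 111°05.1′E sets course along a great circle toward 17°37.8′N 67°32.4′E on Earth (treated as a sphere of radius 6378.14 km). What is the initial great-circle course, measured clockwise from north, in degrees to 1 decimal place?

Δλ = -43.545° = -0.7600 rad.
y = sin Δλ · cos φ₂ = (-0.6889)(0.9530) = -0.6566
x = cos φ₁ sin φ₂ − sin φ₁ cos φ₂ cos Δλ = (0.9954)(0.3029) − (0.0956)(0.9530)(0.7248) = 0.2354
θ = atan2(y, x) = -70.27°; adding 360° gives 289.7°.

289.7°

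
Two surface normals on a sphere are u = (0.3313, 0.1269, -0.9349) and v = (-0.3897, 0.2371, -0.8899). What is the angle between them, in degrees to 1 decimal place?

42.9°

u·v = 0.7329; |u| = 1.0000, |v| = 1.0000.
cos θ = (u·v)/(|u||v|) = 0.7330, so θ = 42.9°.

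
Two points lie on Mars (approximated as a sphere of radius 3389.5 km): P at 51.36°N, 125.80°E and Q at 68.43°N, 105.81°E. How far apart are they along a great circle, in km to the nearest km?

Let φ₁ = 0.8964 rad, φ₂ = 1.1943 rad, and Δλ = -0.3489 rad.
Haversine: a = sin²(Δφ/2) + cos φ₁ cos φ₂ sin²(Δλ/2) = 0.0220 + (0.6244)(0.3676)(0.0301) = 0.02894.
Central angle c = 2·arcsin(√a) = 0.34191 rad.
Distance = R·c = 3389.5 × 0.3419 ≈ 1159 km.

1159 km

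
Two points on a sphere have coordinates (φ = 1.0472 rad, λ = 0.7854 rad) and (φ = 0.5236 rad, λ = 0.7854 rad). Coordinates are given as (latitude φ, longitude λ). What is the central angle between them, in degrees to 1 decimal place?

Let φ₁ = 1.0472 rad, φ₂ = 0.5236 rad, and Δλ = 0.0000 rad.
cos c = sin φ₁ sin φ₂ + cos φ₁ cos φ₂ cos Δλ = (0.8660)(0.5000) + (0.5000)(0.8660)(1.0000) = 0.86602,
so c = arccos(0.86602) = 0.52360 rad.
So the angular separation is 30.0°.

30.0°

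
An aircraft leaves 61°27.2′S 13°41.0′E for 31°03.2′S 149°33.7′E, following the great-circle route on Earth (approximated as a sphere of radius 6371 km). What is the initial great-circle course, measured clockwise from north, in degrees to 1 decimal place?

With φ₁ = -1.0726, φ₂ = -0.5420, Δλ = 2.3715 rad, the forward-azimuth formula gives
θ = atan2( sin Δλ cos φ₂ , cos φ₁ sin φ₂ − sin φ₁ cos φ₂ cos Δλ ) = atan2(0.5964, -0.7867) = 142.83°.
So the initial bearing is 142.8°.

142.8°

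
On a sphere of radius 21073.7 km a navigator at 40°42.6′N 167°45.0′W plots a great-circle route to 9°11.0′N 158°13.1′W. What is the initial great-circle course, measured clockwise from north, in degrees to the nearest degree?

Δλ = 9.532° = 0.1664 rad.
y = sin Δλ · cos φ₂ = (0.1656)(0.9872) = 0.1635
x = cos φ₁ sin φ₂ − sin φ₁ cos φ₂ cos Δλ = (0.7580)(0.1596) − (0.6522)(0.9872)(0.9862) = -0.5140
θ = atan2(y, x) = 162.36°, so the bearing is 162°.

162°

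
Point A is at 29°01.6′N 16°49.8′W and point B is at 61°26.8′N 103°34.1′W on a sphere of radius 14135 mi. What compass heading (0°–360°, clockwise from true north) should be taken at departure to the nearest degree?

328°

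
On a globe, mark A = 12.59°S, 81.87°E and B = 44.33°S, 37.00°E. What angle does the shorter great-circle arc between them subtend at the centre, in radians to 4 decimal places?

With latitudes φ₁ = -12.590°, φ₂ = -44.330° and longitude difference Δλ = -44.870°:
Haversine: a = sin²(Δφ/2) + cos φ₁ cos φ₂ sin²(Δλ/2) = 0.0748 + (0.9760)(0.7153)(0.1456) = 0.17646.
Central angle c = 2·arcsin(√a) = 0.86704 rad.
So the angular separation is 0.8670 rad.

0.8670 rad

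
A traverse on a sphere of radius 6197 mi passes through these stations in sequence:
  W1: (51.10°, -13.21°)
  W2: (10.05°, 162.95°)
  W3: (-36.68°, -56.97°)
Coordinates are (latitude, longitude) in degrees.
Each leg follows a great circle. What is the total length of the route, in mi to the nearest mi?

Leg W1→W2: central angle 2.0727 rad, distance 12844.8 mi.
Leg W2→W3: central angle 2.3601 rad, distance 14625.7 mi.
Total: 12844.8 + 14625.7 ≈ 27470 mi.

27470 mi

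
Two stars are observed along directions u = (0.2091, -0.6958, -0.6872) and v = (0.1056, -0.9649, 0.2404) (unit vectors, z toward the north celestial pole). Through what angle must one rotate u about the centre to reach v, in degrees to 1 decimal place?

u·v = 0.5283; |u| = 1.0001, |v| = 1.0000.
cos θ = (u·v)/(|u||v|) = 0.5282, so θ = 58.1°.

58.1°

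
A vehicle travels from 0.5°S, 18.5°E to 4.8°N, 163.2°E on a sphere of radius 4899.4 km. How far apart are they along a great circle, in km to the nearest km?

12355 km

In radians: φ₁ = -0.0087, φ₂ = 0.0838, Δλ = 144.700° = 2.5255 rad.
cos c = sin φ₁ sin φ₂ + cos φ₁ cos φ₂ cos Δλ = (-0.0087)(0.0837) + (1.0000)(0.9965)(-0.8161) = -0.81397,
so c = arccos(-0.81397) = 2.52176 rad.
Distance = R·c = 4899.4 × 2.5218 ≈ 12355 km.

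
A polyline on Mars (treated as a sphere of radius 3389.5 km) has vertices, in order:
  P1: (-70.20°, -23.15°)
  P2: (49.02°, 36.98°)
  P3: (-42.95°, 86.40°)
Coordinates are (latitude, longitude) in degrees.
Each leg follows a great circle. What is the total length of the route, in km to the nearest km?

13518 km

Leg P1→P2: central angle 2.2139 rad, distance 7504.0 km.
Leg P2→P3: central angle 1.7743 rad, distance 6014.1 km.
Total: 7504.0 + 6014.1 ≈ 13518 km.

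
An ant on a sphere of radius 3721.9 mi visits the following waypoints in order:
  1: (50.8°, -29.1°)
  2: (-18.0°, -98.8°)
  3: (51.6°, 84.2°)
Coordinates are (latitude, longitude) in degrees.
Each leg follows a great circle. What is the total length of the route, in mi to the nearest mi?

15466 mi

Leg 1→2: central angle 1.6017 rad, distance 5961.5 mi.
Leg 2→3: central angle 2.5537 rad, distance 9504.6 mi.
Total: 5961.5 + 9504.6 ≈ 15466 mi.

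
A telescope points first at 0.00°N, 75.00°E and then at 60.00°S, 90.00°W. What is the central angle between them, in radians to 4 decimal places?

Let φ₁ = 0.0000 rad, φ₂ = -1.0472 rad, and Δλ = -2.8798 rad.
Haversine: a = sin²(Δφ/2) + cos φ₁ cos φ₂ sin²(Δλ/2) = 0.2500 + (1.0000)(0.5000)(0.9830) = 0.74148.
Central angle c = 2·arcsin(√a) = 2.07483 rad.
So the angular separation is 2.0748 rad.

2.0748 rad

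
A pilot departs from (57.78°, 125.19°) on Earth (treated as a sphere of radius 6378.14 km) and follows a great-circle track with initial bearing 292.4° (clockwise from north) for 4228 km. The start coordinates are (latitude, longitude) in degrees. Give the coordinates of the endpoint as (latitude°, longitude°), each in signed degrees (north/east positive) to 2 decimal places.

Angular distance δ = d/R = 4228/6378.14 = 0.66289 rad; initial bearing θ = 5.1033 rad.
sin φ₂ = sin φ₁ cos δ + cos φ₁ sin δ cos θ = (0.8460)(0.7882) + (0.5332)(0.6154)(0.3811) = 0.7919, so φ₂ = 52.36°.
Δλ = atan2(sin θ sin δ cos φ₁, cos δ − sin φ₁ sin φ₂) = atan2(-0.3034, 0.1183) = -68.697°.
λ₂ = 125.190° − 68.697° = 56.49°.

52.36°, 56.49°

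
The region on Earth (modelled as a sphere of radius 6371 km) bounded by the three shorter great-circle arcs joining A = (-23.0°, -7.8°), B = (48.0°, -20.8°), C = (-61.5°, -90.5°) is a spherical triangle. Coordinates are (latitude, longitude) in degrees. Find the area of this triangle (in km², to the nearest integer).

Side lengths (central angles): a = 2.1440, b = 1.1602, c = 1.2558 rad; semiperimeter s = 2.2800.
By l'Huilier's theorem, tan(E/4) = √[tan(s/2) tan((s−a)/2) tan((s−b)/2) tan((s−c)/2)], giving spherical excess E = 0.8986 rad.
Area = E·R² = 0.8986 × (6371)² ≈ 36472825 km².

36472825 km²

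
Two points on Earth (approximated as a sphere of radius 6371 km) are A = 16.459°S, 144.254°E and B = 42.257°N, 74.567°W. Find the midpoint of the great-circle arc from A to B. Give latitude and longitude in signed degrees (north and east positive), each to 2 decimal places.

The central angle between A and B is δ = 2.4092 rad.
With f = 0.5, the slerp weights are sin((1−f)δ)/sin δ = 1.3963 and sin(fδ)/sin δ = 1.3963.
Weighted sum of the unit vectors: (1.3963)·(-0.7784,0.5603,-0.2833) + (1.3963)·(0.1970,-0.7134,0.6725) = (-0.8118, -0.2139, 0.5433).
Converting back: φ = atan2(z, √(x²+y²)) = 32.91°, λ = atan2(y, x) = -165.24°.

32.91°, -165.24°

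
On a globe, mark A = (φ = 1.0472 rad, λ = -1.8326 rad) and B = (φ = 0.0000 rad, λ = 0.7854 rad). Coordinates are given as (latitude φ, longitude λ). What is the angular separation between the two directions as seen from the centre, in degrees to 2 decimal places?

115.66°

With latitudes φ₁ = 60.000°, φ₂ = 0.000° and longitude difference Δλ = 150.000°:
cos c = sin φ₁ sin φ₂ + cos φ₁ cos φ₂ cos Δλ = (0.8660)(0.0000) + (0.5000)(1.0000)(-0.8660) = -0.43301,
so c = arccos(-0.43301) = 2.01863 rad.
So the angular separation is 115.66°.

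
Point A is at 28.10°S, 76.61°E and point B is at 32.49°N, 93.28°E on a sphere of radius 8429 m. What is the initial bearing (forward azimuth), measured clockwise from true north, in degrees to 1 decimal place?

Δλ = 16.670° = 0.2909 rad.
y = sin Δλ · cos φ₂ = (0.2869)(0.8435) = 0.2420
x = cos φ₁ sin φ₂ − sin φ₁ cos φ₂ cos Δλ = (0.8821)(0.5372) − (-0.4710)(0.8435)(0.9580) = 0.8544
θ = atan2(y, x) = 15.81°, so the bearing is 15.8°.

15.8°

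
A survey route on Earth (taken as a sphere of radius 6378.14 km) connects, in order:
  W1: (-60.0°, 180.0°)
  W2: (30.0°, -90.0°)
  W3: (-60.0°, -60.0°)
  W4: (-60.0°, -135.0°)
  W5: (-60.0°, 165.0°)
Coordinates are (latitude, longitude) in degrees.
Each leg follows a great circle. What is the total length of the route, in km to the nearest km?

30433 km

Leg W1→W2: central angle 2.0186 rad, distance 12875.1 km.
Leg W2→W3: central angle 1.6288 rad, distance 10389.0 km.
Leg W3→W4: central angle 0.6186 rad, distance 3945.4 km.
Leg W4→W5: central angle 0.5054 rad, distance 3223.3 km.
Total: 12875.1 + 10389.0 + 3945.4 + 3223.3 ≈ 30433 km.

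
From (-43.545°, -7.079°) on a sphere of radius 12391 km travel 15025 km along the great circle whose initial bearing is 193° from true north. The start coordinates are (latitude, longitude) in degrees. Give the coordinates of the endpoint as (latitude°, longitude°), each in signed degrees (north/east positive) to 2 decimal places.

-64.55°, -157.72°

Angular distance δ = d/R = 15025/12391 = 1.21257 rad; initial bearing θ = 3.3685 rad.
sin φ₂ = sin φ₁ cos δ + cos φ₁ sin δ cos θ = (-0.6889)(0.3506) + (0.7248)(0.9365)(-0.9744) = -0.9030, so φ₂ = -64.55°.
Δλ = atan2(sin θ sin δ cos φ₁, cos δ − sin φ₁ sin φ₂) = atan2(-0.1527, -0.2715) = -150.642°.
λ₂ = -7.079° − 150.642° = -157.72°.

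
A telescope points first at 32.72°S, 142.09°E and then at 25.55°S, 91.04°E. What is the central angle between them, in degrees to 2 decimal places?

44.74°

Let φ₁ = -0.5711 rad, φ₂ = -0.4459 rad, and Δλ = -0.8910 rad.
cos c = sin φ₁ sin φ₂ + cos φ₁ cos φ₂ cos Δλ = (-0.5405)(-0.4313) + (0.8413)(0.9022)(0.6286) = 0.71030,
so c = arccos(0.71030) = 0.78087 rad.
So the angular separation is 44.74°.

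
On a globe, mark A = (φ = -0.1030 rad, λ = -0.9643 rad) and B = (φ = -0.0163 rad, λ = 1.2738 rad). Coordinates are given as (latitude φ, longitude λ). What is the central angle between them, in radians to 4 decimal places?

2.2317 rad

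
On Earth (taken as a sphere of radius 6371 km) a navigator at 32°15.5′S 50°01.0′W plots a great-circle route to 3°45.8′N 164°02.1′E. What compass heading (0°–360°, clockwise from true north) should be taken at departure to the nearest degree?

235°

Δλ = -145.948° = -2.5473 rad.
y = sin Δλ · cos φ₂ = (-0.5599)(0.9978) = -0.5587
x = cos φ₁ sin φ₂ − sin φ₁ cos φ₂ cos Δλ = (0.8457)(0.0656) − (-0.5337)(0.9978)(-0.8285) = -0.3858
θ = atan2(y, x) = -124.62°; adding 360° gives 235°.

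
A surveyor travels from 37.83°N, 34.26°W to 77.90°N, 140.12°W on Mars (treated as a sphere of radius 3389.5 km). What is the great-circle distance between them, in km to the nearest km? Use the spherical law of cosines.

With latitudes φ₁ = 37.830°, φ₂ = 77.900° and longitude difference Δλ = -105.860°:
cos c = sin φ₁ sin φ₂ + cos φ₁ cos φ₂ cos Δλ = (0.6133)(0.9778) + (0.7898)(0.2096)(-0.2733) = 0.55445,
so c = arccos(0.55445) = 0.98310 rad.
Distance = R·c = 3389.5 × 0.9831 ≈ 3332 km.

3332 km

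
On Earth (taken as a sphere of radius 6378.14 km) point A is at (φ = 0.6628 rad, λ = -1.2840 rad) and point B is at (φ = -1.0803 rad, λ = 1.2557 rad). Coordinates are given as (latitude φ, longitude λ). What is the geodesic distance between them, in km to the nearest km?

With latitudes φ₁ = 37.976°, φ₂ = -61.897° and longitude difference Δλ = 145.514°:
cos c = sin φ₁ sin φ₂ + cos φ₁ cos φ₂ cos Δλ = (0.6153)(-0.8821) + (0.7883)(0.4711)(-0.8243) = -0.84885,
so c = arccos(-0.84885) = 2.58460 rad.
Distance = R·c = 6378.14 × 2.5846 ≈ 16485 km.

16485 km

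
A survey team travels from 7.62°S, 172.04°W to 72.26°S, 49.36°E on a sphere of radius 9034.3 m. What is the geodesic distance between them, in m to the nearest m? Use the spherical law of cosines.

15098 m

Let φ₁ = -0.1330 rad, φ₂ = -1.2612 rad, and Δλ = -2.4190 rad.
cos c = sin φ₁ sin φ₂ + cos φ₁ cos φ₂ cos Δλ = (-0.1326)(-0.9524) + (0.9912)(0.3047)(-0.7501) = -0.10024,
so c = arccos(-0.10024) = 1.67121 rad.
Distance = R·c = 9034.3 × 1.6712 ≈ 15098 m.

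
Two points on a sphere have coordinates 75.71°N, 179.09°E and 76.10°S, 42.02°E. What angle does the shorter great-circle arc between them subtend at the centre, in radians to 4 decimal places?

2.9630 rad

In radians: φ₁ = 1.3214, φ₂ = -1.3282, Δλ = -137.070° = -2.3923 rad.
Haversine: a = sin²(Δφ/2) + cos φ₁ cos φ₂ sin²(Δλ/2) = 0.9407 + (0.2468)(0.2402)(0.8661) = 0.99205.
Central angle c = 2·arcsin(√a) = 2.96301 rad.
So the angular separation is 2.9630 rad.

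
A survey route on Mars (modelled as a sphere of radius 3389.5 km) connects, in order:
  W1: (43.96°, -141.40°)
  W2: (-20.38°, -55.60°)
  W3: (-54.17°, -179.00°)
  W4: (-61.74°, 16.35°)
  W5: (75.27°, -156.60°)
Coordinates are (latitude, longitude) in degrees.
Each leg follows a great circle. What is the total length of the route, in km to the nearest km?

24960 km

Leg W1→W2: central angle 1.7643 rad, distance 5980.2 km.
Leg W2→W3: central angle 1.5905 rad, distance 5391.1 km.
Leg W3→W4: central angle 1.1076 rad, distance 3754.1 km.
Leg W4→W5: central angle 2.9016 rad, distance 9834.9 km.
Total: 5980.2 + 5391.1 + 3754.1 + 9834.9 ≈ 24960 km.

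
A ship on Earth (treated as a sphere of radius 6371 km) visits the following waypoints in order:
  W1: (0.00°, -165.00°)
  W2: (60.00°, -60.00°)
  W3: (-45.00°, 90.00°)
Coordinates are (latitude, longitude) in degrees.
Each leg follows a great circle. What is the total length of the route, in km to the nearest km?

28260 km

Leg W1→W2: central angle 1.7006 rad, distance 10834.3 km.
Leg W2→W3: central angle 2.7352 rad, distance 17426.1 km.
Total: 10834.3 + 17426.1 ≈ 28260 km.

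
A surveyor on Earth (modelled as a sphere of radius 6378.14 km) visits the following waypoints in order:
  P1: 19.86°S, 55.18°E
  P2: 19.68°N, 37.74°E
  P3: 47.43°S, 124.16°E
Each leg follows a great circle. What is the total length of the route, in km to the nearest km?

Leg P1→P2: central angle 0.7518 rad, distance 4795.0 km.
Leg P2→P3: central angle 1.7806 rad, distance 11356.7 km.
Total: 4795.0 + 11356.7 ≈ 16152 km.

16152 km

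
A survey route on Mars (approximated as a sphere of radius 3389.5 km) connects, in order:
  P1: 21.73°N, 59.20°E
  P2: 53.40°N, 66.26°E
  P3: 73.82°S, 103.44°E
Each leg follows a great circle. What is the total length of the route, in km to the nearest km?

Leg P1→P2: central angle 0.5607 rad, distance 1900.5 km.
Leg P2→P3: central angle 2.2635 rad, distance 7672.3 km.
Total: 1900.5 + 7672.3 ≈ 9573 km.

9573 km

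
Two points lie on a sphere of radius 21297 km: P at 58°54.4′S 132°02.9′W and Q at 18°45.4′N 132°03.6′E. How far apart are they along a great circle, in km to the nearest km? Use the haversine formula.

In radians: φ₁ = -1.0281, φ₂ = 0.3274, Δλ = -95.892° = -1.6736 rad.
Haversine: a = sin²(Δφ/2) + cos φ₁ cos φ₂ sin²(Δλ/2) = 0.3932 + (0.5164)(0.9469)(0.5513) = 0.66277.
Central angle c = 2·arcsin(√a) = 1.90239 rad.
Distance = R·c = 21297 × 1.9024 ≈ 40515 km.

40515 km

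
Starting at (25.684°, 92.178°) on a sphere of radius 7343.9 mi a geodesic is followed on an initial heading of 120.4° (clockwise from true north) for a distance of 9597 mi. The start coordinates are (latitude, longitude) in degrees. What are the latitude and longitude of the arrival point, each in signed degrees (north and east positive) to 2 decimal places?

Angular distance δ = d/R = 9597/7343.9 = 1.30680 rad; initial bearing θ = 2.1014 rad.
sin φ₂ = sin φ₁ cos δ + cos φ₁ sin δ cos θ = (0.4334)(0.2609) + (0.9012)(0.9654)(-0.5060) = -0.3271, so φ₂ = -19.10°.
Δλ = atan2(sin θ sin δ cos φ₁, cos δ − sin φ₁ sin φ₂) = atan2(0.7504, 0.4027) = 61.777°.
λ₂ = 92.178° + 61.777° = 153.96°.

-19.10°, 153.96°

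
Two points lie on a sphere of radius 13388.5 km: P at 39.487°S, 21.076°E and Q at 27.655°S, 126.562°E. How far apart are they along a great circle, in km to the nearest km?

19519 km

Let φ₁ = -0.6892 rad, φ₂ = -0.4827 rad, and Δλ = 1.8411 rad.
Haversine: a = sin²(Δφ/2) + cos φ₁ cos φ₂ sin²(Δλ/2) = 0.0106 + (0.7718)(0.8858)(0.6335) = 0.44369.
Central angle c = 2·arcsin(√a) = 1.45793 rad.
Distance = R·c = 13388.5 × 1.4579 ≈ 19519 km.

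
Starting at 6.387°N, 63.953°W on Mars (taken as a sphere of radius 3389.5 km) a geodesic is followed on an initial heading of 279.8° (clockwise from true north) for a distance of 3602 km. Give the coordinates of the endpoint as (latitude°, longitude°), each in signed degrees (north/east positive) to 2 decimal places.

11.65°, -125.48°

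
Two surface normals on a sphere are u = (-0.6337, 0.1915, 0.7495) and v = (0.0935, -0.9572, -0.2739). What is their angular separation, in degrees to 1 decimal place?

116.6°

u·v = -0.4478; |u| = 1.0000, |v| = 1.0000.
cos θ = (u·v)/(|u||v|) = -0.4478, so θ = 116.6°.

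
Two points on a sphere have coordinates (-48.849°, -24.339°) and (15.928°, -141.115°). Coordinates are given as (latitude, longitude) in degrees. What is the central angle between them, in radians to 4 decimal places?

2.0848 rad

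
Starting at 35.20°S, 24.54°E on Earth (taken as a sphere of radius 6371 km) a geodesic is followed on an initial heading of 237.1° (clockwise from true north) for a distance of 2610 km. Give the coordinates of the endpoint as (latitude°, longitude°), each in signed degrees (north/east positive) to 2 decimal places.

-44.87°, -3.62°

Angular distance δ = d/R = 2610/6371 = 0.40967 rad; initial bearing θ = 4.1382 rad.
sin φ₂ = sin φ₁ cos δ + cos φ₁ sin δ cos θ = (-0.5764)(0.9173) + (0.8171)(0.3983)(-0.5432) = -0.7055, so φ₂ = -44.87°.
Δλ = atan2(sin θ sin δ cos φ₁, cos δ − sin φ₁ sin φ₂) = atan2(-0.2733, 0.5106) = -28.157°.
λ₂ = 24.540° − 28.157° = -3.62°.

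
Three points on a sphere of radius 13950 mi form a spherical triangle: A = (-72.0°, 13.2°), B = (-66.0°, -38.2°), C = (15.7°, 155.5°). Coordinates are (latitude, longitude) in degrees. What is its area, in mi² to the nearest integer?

104632447 mi²

Side lengths (central angles): a = 2.2493, b = 2.0860, c = 0.3263 rad; semiperimeter s = 2.3308.
By l'Huilier's theorem, tan(E/4) = √[tan(s/2) tan((s−a)/2) tan((s−b)/2) tan((s−c)/2)], giving spherical excess E = 0.5377 rad.
Area = E·R² = 0.5377 × (13950)² ≈ 104632447 mi².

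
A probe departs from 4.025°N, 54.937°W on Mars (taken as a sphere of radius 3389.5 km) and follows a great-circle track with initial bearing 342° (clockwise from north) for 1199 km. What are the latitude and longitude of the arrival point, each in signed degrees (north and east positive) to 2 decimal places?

Angular distance δ = d/R = 1199/3389.5 = 0.35374 rad; initial bearing θ = 5.9690 rad.
sin φ₂ = sin φ₁ cos δ + cos φ₁ sin δ cos θ = (0.0702)(0.9381) + (0.9975)(0.3464)(0.9511) = 0.3945, so φ₂ = 23.23°.
Δλ = atan2(sin θ sin δ cos φ₁, cos δ − sin φ₁ sin φ₂) = atan2(-0.1068, 0.9104) = -6.690°.
λ₂ = -54.937° − 6.690° = -61.63°.

23.23°, -61.63°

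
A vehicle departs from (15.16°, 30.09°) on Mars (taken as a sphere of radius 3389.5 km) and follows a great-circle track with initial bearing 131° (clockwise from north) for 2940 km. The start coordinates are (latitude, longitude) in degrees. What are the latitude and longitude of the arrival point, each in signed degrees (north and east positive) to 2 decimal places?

Angular distance δ = d/R = 2940/3389.5 = 0.86738 rad; initial bearing θ = 2.2864 rad.
sin φ₂ = sin φ₁ cos δ + cos φ₁ sin δ cos θ = (0.2615)(0.6468) + (0.9652)(0.7626)(-0.6561) = -0.3138, so φ₂ = -18.29°.
Δλ = atan2(sin θ sin δ cos φ₁, cos δ − sin φ₁ sin φ₂) = atan2(0.5555, 0.7289) = 37.314°.
λ₂ = 30.090° + 37.314° = 67.40°.

-18.29°, 67.40°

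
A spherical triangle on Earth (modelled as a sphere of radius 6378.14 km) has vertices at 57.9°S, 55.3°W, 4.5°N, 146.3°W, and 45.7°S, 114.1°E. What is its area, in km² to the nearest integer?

62306108 km²

Side lengths (central angles): a = 1.7439, b = 1.3269, c = 1.6466 rad; semiperimeter s = 2.3587.
By l'Huilier's theorem, tan(E/4) = √[tan(s/2) tan((s−a)/2) tan((s−b)/2) tan((s−c)/2)], giving spherical excess E = 1.5316 rad.
Area = E·R² = 1.5316 × (6378.14)² ≈ 62306108 km².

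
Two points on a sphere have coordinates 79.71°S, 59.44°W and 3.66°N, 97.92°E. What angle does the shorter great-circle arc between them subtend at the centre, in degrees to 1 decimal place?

With latitudes φ₁ = -79.710°, φ₂ = 3.660° and longitude difference Δλ = 157.360°:
Haversine: a = sin²(Δφ/2) + cos φ₁ cos φ₂ sin²(Δλ/2) = 0.4423 + (0.1786)(0.9980)(0.9615) = 0.61367.
Central angle c = 2·arcsin(√a) = 1.80014 rad.
So the angular separation is 103.1°.

103.1°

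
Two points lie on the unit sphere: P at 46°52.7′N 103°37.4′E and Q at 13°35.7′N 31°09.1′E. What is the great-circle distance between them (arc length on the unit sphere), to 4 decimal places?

1.1900

Let φ₁ = 0.8182 rad, φ₂ = 0.2373 rad, and Δλ = -1.2649 rad.
cos c = sin φ₁ sin φ₂ + cos φ₁ cos φ₂ cos Δλ = (0.7299)(0.2351) + (0.6835)(0.9720)(0.3012) = 0.37167,
so c = arccos(0.37167) = 1.18999 rad.
On the unit sphere the arc length equals the central angle: 1.1900.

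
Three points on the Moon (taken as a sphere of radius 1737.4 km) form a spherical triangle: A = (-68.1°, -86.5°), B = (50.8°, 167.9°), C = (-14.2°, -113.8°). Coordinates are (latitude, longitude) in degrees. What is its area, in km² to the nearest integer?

2949797 km²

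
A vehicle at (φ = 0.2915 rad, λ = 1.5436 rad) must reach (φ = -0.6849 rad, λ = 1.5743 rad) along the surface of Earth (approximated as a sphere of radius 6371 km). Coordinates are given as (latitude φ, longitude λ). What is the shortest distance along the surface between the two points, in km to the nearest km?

6223 km

With latitudes φ₁ = 16.702°, φ₂ = -39.242° and longitude difference Δλ = 1.759°:
Haversine: a = sin²(Δφ/2) + cos φ₁ cos φ₂ sin²(Δλ/2) = 0.2200 + (0.9578)(0.7745)(0.0002) = 0.22017.
Central angle c = 2·arcsin(√a) = 0.97682 rad.
Distance = R·c = 6371 × 0.9768 ≈ 6223 km.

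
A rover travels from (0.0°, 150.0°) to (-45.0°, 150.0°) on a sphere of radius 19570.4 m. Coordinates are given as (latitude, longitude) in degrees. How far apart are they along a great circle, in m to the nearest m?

15371 m

With latitudes φ₁ = 0.000°, φ₂ = -45.000° and longitude difference Δλ = 0.000°:
cos c = sin φ₁ sin φ₂ + cos φ₁ cos φ₂ cos Δλ = (0.0000)(-0.7071) + (1.0000)(0.7071)(1.0000) = 0.70711,
so c = arccos(0.70711) = 0.78540 rad.
Distance = R·c = 19570.4 × 0.7854 ≈ 15371 m.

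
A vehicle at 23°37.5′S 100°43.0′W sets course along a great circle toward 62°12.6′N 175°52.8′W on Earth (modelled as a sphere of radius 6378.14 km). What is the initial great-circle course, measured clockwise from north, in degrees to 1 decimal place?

Δλ = -75.163° = -1.3118 rad.
y = sin Δλ · cos φ₂ = (-0.9667)(0.4662) = -0.4507
x = cos φ₁ sin φ₂ − sin φ₁ cos φ₂ cos Δλ = (0.9162)(0.8847) − (-0.4007)(0.4662)(0.2561) = 0.8584
θ = atan2(y, x) = -27.70°; adding 360° gives 332.3°.

332.3°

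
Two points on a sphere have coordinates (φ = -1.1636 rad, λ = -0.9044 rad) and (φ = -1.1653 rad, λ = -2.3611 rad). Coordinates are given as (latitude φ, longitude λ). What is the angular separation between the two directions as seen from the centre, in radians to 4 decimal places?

With latitudes φ₁ = -66.669°, φ₂ = -66.767° and longitude difference Δλ = -83.463°:
Haversine: a = sin²(Δφ/2) + cos φ₁ cos φ₂ sin²(Δλ/2) = 0.0000 + (0.3960)(0.3945)(0.4431) = 0.06922.
Central angle c = 2·arcsin(√a) = 0.53246 rad.
So the angular separation is 0.5325 rad.

0.5325 rad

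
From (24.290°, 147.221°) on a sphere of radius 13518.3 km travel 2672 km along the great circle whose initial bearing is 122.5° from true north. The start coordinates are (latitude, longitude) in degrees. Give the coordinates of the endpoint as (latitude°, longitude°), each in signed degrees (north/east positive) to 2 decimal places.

Angular distance δ = d/R = 2672/13518.3 = 0.19766 rad; initial bearing θ = 2.1380 rad.
sin φ₂ = sin φ₁ cos δ + cos φ₁ sin δ cos θ = (0.4114)(0.9805) + (0.9115)(0.1964)(-0.5373) = 0.3072, so φ₂ = 17.89°.
Δλ = atan2(sin θ sin δ cos φ₁, cos δ − sin φ₁ sin φ₂) = atan2(0.1510, 0.8542) = 10.022°.
λ₂ = 147.221° + 10.022° = 157.24°.

17.89°, 157.24°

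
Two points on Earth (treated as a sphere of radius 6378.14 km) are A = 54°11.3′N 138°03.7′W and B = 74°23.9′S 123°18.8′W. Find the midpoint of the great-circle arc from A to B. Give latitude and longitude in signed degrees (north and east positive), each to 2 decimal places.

Central angle δ = 2.2509 rad. Interpolating on the sphere with fraction f = 0.5:
P = [sin((1−f)δ)·A + sin(fδ)·B] / sin δ = 1.1607·A + 1.1607·B in Cartesian coordinates,
giving P = (-0.6767, -0.7148, -0.1767), i.e. latitude -10.18°, longitude -133.43°.

-10.18°, -133.43°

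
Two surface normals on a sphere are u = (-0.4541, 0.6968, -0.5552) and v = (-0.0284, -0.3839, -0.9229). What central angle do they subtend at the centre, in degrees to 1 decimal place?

75.1°

u·v = 0.2578; |u| = 1.0000, |v| = 1.0000.
cos θ = (u·v)/(|u||v|) = 0.2578, so θ = 75.1°.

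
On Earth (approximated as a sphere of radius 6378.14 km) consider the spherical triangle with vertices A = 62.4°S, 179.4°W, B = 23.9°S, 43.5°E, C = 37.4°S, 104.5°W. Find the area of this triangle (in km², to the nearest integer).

37904011 km²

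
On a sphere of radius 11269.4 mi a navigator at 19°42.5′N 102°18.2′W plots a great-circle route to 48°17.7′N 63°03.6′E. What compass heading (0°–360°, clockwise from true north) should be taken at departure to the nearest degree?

With φ₁ = 0.3440, φ₂ = 0.8429, Δλ = 2.8861 rad, the forward-azimuth formula gives
θ = atan2( sin Δλ cos φ₂ , cos φ₁ sin φ₂ − sin φ₁ cos φ₂ cos Δλ ) = atan2(0.1681, 0.9199) = 10.36°.
So the initial bearing is 10°.

10°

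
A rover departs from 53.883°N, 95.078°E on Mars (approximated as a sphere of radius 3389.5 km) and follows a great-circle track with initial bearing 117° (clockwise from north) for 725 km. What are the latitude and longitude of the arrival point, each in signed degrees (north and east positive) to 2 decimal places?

47.11°, 111.21°

Angular distance δ = d/R = 725/3389.5 = 0.21390 rad; initial bearing θ = 2.0420 rad.
sin φ₂ = sin φ₁ cos δ + cos φ₁ sin δ cos θ = (0.8078)(0.9772) + (0.5894)(0.2123)(-0.4540) = 0.7326, so φ₂ = 47.11°.
Δλ = atan2(sin θ sin δ cos φ₁, cos δ − sin φ₁ sin φ₂) = atan2(0.1115, 0.3854) = 16.133°.
λ₂ = 95.078° + 16.133° = 111.21°.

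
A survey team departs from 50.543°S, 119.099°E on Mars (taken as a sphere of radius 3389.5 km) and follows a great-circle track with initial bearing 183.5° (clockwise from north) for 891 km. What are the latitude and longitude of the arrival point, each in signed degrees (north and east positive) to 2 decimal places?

Angular distance δ = d/R = 891/3389.5 = 0.26287 rad; initial bearing θ = 3.2027 rad.
sin φ₂ = sin φ₁ cos δ + cos φ₁ sin δ cos θ = (-0.7721)(0.9656) + (0.6355)(0.2599)(-0.9981) = -0.9104, so φ₂ = -65.56°.
Δλ = atan2(sin θ sin δ cos φ₁, cos δ − sin φ₁ sin φ₂) = atan2(-0.0101, 0.2627) = -2.198°.
λ₂ = 119.099° − 2.198° = 116.90°.

-65.56°, 116.90°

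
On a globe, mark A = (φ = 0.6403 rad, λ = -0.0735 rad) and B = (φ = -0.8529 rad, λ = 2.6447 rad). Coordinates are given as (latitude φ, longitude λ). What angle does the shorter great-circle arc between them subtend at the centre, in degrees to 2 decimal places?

Let φ₁ = 0.6403 rad, φ₂ = -0.8529 rad, and Δλ = 2.7182 rad.
cos c = sin φ₁ sin φ₂ + cos φ₁ cos φ₂ cos Δλ = (0.5974)(-0.7532) + (0.8019)(0.6578)(-0.9117) = -0.93091,
so c = arccos(-0.93091) = 2.76769 rad.
So the angular separation is 158.58°.

158.58°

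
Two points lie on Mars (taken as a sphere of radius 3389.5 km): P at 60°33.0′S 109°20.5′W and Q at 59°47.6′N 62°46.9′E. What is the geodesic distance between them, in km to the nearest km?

With latitudes φ₁ = -60.550°, φ₂ = 59.793° and longitude difference Δλ = 172.123°:
cos c = sin φ₁ sin φ₂ + cos φ₁ cos φ₂ cos Δλ = (-0.8708)(0.8642) + (0.4917)(0.5031)(-0.9906) = -0.99758,
so c = arccos(-0.99758) = 3.07199 rad.
Distance = R·c = 3389.5 × 3.0720 ≈ 10413 km.

10413 km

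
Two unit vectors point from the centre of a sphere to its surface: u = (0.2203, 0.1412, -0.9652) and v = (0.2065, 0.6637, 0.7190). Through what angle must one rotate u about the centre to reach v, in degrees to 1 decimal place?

123.7°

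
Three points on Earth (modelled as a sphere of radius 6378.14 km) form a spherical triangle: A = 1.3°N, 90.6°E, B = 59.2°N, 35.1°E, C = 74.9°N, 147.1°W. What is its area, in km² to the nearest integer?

Side lengths (central angles): a = 0.8010, b = 1.6883, c = 1.2562 rad; semiperimeter s = 1.8727.
By l'Huilier's theorem, tan(E/4) = √[tan(s/2) tan((s−a)/2) tan((s−b)/2) tan((s−c)/2)], giving spherical excess E = 0.6118 rad.
Area = E·R² = 0.6118 × (6378.14)² ≈ 24887373 km².

24887373 km²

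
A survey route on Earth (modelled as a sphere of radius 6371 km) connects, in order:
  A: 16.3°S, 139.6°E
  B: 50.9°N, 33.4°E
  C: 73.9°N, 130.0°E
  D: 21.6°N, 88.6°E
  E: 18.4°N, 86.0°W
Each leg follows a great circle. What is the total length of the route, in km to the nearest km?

Leg A→B: central angle 1.9678 rad, distance 12537.1 km.
Leg B→C: central angle 0.7590 rad, distance 4835.7 km.
Leg C→D: central angle 0.9919 rad, distance 6319.4 km.
Leg D→E: central angle 2.4374 rad, distance 15528.6 km.
Total: 12537.1 + 4835.7 + 6319.4 + 15528.6 ≈ 39221 km.

39221 km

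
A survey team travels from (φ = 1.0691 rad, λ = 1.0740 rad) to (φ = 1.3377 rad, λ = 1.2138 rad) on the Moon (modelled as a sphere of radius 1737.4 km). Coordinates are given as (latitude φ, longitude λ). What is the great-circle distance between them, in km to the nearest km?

Let φ₁ = 1.0691 rad, φ₂ = 1.3377 rad, and Δλ = 0.1398 rad.
cos c = sin φ₁ sin φ₂ + cos φ₁ cos φ₂ cos Δλ = (0.8768)(0.9730) + (0.4809)(0.2310)(0.9902) = 0.96306,
so c = arccos(0.96306) = 0.27265 rad.
Distance = R·c = 1737.4 × 0.2727 ≈ 474 km.

474 km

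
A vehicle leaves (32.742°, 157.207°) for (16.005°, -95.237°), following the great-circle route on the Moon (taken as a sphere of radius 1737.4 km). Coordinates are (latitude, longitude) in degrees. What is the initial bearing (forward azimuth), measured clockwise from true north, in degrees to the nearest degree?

67°

Δλ = 107.556° = 1.8772 rad.
y = sin Δλ · cos φ₂ = (0.9534)(0.9612) = 0.9165
x = cos φ₁ sin φ₂ − sin φ₁ cos φ₂ cos Δλ = (0.8411)(0.2757) − (0.5409)(0.9612)(-0.3016) = 0.3887
θ = atan2(y, x) = 67.02°, so the bearing is 67°.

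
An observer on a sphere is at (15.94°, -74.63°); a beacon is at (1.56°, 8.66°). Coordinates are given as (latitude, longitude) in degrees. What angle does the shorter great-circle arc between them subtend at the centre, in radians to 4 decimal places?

1.4507 rad

With latitudes φ₁ = 15.940°, φ₂ = 1.560° and longitude difference Δλ = 83.290°:
Haversine: a = sin²(Δφ/2) + cos φ₁ cos φ₂ sin²(Δλ/2) = 0.0157 + (0.9615)(0.9996)(0.4416) = 0.44011.
Central angle c = 2·arcsin(√a) = 1.45072 rad.
So the angular separation is 1.4507 rad.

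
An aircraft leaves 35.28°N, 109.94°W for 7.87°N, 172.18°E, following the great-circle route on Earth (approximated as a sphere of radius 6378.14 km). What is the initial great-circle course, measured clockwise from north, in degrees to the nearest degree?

270°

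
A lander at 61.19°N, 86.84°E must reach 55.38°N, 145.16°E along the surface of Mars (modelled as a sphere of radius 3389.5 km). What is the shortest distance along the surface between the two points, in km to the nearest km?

With latitudes φ₁ = 61.190°, φ₂ = 55.380° and longitude difference Δλ = 58.320°:
Haversine: a = sin²(Δφ/2) + cos φ₁ cos φ₂ sin²(Δλ/2) = 0.0026 + (0.4819)(0.5681)(0.2374) = 0.06757.
Central angle c = 2·arcsin(√a) = 0.52592 rad.
Distance = R·c = 3389.5 × 0.5259 ≈ 1783 km.

1783 km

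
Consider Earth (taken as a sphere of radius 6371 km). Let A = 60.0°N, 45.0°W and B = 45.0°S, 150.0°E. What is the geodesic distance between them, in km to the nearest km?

With latitudes φ₁ = 60.000°, φ₂ = -45.000° and longitude difference Δλ = -165.000°:
cos c = sin φ₁ sin φ₂ + cos φ₁ cos φ₂ cos Δλ = (0.8660)(-0.7071) + (0.5000)(0.7071)(-0.9659) = -0.95388,
so c = arccos(-0.95388) = 2.83670 rad.
Distance = R·c = 6371 × 2.8367 ≈ 18073 km.

18073 km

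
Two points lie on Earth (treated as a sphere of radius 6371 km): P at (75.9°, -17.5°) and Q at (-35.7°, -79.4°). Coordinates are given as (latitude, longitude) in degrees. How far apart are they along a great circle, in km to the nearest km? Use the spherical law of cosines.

13145 km

Let φ₁ = 1.3247 rad, φ₂ = -0.6231 rad, and Δλ = -1.0804 rad.
cos c = sin φ₁ sin φ₂ + cos φ₁ cos φ₂ cos Δλ = (0.9699)(-0.5835) + (0.2436)(0.8121)(0.4710) = -0.47278,
so c = arccos(-0.47278) = 2.06324 rad.
Distance = R·c = 6371 × 2.0632 ≈ 13145 km.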